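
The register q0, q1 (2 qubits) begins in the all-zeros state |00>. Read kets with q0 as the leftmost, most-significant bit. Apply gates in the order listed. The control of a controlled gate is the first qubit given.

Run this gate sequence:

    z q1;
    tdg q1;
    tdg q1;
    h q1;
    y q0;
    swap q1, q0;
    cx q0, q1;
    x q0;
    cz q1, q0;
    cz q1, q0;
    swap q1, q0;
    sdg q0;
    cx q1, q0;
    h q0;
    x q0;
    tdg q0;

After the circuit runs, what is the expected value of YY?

In the final state, YY has expectation sqrt(2)/2.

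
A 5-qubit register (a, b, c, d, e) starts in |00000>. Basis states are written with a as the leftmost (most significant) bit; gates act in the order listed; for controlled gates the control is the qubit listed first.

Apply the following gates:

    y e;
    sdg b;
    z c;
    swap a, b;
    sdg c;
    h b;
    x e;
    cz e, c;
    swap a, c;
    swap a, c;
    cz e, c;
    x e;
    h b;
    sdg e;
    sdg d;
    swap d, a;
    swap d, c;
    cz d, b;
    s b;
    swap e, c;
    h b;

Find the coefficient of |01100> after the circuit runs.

The amplitude on |01100> is sqrt(2)/2.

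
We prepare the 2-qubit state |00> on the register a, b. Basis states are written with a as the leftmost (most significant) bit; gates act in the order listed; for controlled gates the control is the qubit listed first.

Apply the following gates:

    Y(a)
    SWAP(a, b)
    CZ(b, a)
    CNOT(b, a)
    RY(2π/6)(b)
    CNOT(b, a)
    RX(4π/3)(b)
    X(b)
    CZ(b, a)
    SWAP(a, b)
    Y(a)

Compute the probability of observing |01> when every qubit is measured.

The probability of measuring |01> is 1/16.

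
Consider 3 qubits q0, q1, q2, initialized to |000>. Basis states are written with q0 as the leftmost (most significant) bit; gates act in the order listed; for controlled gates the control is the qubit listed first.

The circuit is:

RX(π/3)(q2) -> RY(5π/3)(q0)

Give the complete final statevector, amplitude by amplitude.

The final amplitudes are -3/4 on |000>, sqrt(3)*I/4 on |001>, 0 on |010>, 0 on |011>, sqrt(3)/4 on |100>, -I/4 on |101>, 0 on |110>, 0 on |111>.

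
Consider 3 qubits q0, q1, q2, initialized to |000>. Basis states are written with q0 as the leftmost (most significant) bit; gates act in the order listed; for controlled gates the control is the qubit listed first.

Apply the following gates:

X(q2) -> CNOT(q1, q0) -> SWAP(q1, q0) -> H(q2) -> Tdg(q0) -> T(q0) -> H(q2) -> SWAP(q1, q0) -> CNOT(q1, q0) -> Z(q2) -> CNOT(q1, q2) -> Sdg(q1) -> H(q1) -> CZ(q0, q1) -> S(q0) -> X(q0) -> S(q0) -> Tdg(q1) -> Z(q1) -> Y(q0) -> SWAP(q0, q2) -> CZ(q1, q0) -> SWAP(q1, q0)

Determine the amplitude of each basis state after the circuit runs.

The final amplitudes are -sqrt(2)/2 on |010>, sqrt(2)*exp(3*I*pi/4)/2 on |110>, and 0 on every other basis state. Key observation: gates 2-9 undo each other exactly, leaving only the rest of the circuit to track.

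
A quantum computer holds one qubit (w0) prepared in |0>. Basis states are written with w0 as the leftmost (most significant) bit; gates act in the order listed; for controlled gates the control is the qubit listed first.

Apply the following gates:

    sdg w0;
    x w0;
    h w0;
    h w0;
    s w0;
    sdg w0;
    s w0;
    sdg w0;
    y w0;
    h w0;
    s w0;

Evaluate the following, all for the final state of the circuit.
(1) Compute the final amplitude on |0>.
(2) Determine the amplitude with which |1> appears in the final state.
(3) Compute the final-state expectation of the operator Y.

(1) The final state's coefficient on |0> equals -sqrt(2)*I/2.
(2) The final state's coefficient on |1> equals sqrt(2)/2.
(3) The observable Y averages to 1.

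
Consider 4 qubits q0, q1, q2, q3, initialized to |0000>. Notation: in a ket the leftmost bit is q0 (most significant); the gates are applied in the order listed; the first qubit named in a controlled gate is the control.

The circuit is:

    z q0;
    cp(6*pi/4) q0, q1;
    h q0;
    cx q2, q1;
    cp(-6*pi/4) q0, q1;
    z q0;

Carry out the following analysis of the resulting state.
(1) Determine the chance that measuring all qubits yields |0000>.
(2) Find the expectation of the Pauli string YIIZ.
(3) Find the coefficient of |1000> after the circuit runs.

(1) A full measurement returns |0000> with probability 1/2.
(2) The observable YIIZ averages to 0.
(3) |1000> carries amplitude -sqrt(2)/2 in the final state.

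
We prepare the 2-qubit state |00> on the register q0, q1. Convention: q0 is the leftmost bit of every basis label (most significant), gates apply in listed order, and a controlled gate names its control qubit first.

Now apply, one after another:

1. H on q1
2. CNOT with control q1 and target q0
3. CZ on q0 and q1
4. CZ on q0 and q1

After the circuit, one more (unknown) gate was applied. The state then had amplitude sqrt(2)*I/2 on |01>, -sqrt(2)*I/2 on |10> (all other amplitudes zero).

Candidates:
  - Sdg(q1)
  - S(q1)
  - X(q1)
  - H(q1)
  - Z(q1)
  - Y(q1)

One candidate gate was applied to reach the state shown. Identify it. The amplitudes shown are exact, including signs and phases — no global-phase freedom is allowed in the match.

The unique candidate consistent with the amplitudes is Y(q1). Key observation: steps 3-4 multiply out to the identity, so the circuit reduces to the remaining gates.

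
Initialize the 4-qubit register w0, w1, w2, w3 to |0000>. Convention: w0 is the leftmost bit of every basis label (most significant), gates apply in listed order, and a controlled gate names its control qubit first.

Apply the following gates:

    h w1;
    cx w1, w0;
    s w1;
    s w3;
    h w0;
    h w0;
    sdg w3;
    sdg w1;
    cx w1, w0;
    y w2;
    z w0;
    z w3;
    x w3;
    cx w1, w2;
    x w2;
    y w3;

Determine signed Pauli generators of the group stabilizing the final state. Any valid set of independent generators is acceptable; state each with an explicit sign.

The final state is stabilized by the group generated by +IXXI, +ZIII, +IZZI, +IIIZ; other independent generating sets are equally valid. Key observation: gates 2-9 undo each other exactly, leaving only the rest of the circuit to track.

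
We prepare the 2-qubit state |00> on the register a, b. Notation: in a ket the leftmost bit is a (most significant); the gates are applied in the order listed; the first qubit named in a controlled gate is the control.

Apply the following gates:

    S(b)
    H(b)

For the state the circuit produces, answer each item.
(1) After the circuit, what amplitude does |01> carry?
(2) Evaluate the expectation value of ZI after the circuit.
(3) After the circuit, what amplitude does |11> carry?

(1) The amplitude on |01> is sqrt(2)/2.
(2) In the final state, ZI has expectation 1.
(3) The final state's coefficient on |11> equals 0.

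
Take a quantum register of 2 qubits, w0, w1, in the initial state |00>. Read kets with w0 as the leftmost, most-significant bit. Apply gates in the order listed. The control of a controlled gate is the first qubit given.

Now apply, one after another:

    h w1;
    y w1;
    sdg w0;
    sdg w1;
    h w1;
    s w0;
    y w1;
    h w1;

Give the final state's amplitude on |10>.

The final state's coefficient on |10> equals 0.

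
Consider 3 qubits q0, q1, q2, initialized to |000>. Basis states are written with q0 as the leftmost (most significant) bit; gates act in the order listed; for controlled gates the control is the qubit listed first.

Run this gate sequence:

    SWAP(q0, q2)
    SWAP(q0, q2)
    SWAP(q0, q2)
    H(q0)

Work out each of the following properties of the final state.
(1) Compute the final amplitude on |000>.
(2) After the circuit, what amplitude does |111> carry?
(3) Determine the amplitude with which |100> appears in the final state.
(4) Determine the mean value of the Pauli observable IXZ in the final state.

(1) |000> carries amplitude sqrt(2)/2 in the final state. Key observation: gates 1-2 undo each other exactly, leaving only the rest of the circuit to track.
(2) |111> carries amplitude 0 in the final state.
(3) The final state's coefficient on |100> equals sqrt(2)/2.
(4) In the final state, IXZ has expectation 0.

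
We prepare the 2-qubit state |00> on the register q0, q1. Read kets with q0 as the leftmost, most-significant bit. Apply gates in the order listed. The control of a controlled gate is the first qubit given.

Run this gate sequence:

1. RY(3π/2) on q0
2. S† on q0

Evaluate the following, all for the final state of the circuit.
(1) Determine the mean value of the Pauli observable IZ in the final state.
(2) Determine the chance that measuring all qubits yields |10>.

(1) The expectation value of IZ is 1.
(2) A full measurement returns |10> with probability 1/2.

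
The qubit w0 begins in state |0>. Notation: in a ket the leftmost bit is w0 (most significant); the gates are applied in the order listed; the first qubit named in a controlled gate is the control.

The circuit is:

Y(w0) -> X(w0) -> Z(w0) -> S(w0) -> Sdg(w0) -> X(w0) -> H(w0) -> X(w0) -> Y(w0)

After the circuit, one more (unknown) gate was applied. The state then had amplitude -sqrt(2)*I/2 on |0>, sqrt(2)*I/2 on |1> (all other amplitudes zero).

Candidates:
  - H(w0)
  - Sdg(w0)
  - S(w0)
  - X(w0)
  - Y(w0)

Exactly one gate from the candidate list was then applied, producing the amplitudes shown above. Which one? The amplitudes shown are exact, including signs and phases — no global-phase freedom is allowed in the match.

The unique candidate consistent with the amplitudes is Y(w0).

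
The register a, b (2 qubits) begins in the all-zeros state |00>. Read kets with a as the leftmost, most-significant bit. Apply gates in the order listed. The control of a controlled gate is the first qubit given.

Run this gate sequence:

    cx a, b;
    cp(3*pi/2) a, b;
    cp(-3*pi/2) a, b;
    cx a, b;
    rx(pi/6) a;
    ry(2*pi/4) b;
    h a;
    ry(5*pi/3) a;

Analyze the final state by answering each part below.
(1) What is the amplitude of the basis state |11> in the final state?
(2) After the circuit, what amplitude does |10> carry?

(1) The amplitude on |11> is sqrt(2)*(-1 - I)/8. Key observation: gates 1-4 undo each other exactly, leaving only the rest of the circuit to track.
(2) |10> carries amplitude sqrt(2)*(-1 - I)/8 in the final state.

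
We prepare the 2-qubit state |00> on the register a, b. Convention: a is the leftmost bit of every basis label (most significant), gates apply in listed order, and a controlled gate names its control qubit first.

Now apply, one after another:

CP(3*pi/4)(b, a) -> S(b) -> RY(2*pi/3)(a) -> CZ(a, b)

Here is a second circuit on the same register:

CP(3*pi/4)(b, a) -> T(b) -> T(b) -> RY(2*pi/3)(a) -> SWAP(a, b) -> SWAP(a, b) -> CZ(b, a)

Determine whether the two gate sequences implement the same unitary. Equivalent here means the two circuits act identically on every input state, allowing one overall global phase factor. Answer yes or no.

Yes: on every input state the two circuits agree up to one overall phase factor.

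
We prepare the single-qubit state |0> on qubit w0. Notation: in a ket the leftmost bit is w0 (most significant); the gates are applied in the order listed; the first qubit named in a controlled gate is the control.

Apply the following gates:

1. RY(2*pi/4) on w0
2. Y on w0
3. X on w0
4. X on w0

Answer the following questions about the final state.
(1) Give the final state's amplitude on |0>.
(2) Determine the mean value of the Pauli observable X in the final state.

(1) The final state's coefficient on |0> equals -sqrt(2)*I/2.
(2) The observable X averages to -1.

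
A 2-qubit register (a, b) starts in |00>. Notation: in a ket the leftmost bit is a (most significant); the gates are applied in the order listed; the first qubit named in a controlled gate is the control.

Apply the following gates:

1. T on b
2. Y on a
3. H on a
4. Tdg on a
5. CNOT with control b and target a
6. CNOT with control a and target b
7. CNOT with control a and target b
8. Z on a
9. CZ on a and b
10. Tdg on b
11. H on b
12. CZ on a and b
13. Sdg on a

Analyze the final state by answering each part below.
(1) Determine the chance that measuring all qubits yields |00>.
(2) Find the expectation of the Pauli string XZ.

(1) The probability of measuring |00> is 1/4.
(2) The expectation value of XZ is -sqrt(2)/2.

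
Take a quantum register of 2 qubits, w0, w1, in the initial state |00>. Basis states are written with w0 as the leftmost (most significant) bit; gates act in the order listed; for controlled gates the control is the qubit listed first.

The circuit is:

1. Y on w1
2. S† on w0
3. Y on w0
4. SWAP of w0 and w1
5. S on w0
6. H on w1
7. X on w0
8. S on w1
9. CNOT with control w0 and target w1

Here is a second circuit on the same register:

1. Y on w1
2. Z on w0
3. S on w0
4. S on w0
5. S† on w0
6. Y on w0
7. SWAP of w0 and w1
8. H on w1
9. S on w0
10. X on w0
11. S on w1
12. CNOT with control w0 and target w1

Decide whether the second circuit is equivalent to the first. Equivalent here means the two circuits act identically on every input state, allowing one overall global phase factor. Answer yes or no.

Yes — the two circuits implement the same unitary up to a global phase.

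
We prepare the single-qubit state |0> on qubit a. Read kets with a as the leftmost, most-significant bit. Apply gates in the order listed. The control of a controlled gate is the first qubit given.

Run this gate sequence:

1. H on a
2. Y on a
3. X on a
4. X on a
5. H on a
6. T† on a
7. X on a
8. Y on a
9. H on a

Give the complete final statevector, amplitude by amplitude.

After the circuit, the state carries amplitude -sqrt(2)*exp(3*I*pi/4)/2 on |0>, sqrt(2)*exp(3*I*pi/4)/2 on |1>.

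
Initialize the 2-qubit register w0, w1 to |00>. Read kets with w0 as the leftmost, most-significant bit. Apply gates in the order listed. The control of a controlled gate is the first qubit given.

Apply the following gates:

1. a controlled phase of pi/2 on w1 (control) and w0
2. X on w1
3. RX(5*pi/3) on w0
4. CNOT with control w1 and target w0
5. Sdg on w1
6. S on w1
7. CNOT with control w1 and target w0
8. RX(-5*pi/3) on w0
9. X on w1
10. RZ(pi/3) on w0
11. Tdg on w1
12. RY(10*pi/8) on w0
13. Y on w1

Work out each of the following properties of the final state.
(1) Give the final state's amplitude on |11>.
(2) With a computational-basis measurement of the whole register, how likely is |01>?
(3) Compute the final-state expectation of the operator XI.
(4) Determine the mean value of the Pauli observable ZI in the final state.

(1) The final state's coefficient on |11> equals sqrt(sqrt(2) + 2)*exp(I*pi/3)/2.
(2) The probability of measuring |01> is 1/2 - sqrt(2)/4.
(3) In the final state, XI has expectation -sqrt(2)/2.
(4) In the final state, ZI has expectation -sqrt(2)/2.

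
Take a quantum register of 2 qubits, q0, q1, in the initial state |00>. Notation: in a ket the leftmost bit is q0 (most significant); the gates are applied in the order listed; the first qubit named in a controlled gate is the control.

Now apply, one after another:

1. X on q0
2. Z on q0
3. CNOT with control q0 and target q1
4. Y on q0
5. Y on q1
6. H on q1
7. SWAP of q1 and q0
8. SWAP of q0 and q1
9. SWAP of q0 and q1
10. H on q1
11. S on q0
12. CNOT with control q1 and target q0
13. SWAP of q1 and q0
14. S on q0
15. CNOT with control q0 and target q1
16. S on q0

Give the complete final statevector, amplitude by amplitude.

After the circuit, the state carries amplitude 1/2 on |00>, I/2 on |01>, -1/2 on |10>, -I/2 on |11>.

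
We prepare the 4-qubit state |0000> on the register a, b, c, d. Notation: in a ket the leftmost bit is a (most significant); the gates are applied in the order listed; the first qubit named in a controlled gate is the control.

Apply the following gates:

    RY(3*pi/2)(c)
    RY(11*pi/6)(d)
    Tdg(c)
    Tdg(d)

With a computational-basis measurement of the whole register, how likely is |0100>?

The probability of measuring |0100> is 0.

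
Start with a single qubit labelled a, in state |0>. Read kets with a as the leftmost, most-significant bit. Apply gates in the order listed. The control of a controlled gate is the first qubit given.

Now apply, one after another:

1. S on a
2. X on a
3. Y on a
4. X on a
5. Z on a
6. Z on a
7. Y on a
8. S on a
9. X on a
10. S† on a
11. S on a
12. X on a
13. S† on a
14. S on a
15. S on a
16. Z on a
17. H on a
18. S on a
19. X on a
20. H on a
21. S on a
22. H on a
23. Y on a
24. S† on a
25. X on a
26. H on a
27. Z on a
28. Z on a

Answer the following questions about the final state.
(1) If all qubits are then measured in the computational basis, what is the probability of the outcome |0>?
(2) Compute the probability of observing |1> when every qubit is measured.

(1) The probability of measuring |0> is 1/2. Key observation: gates 8-13 undo each other exactly, leaving only the rest of the circuit to track.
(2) A full measurement returns |1> with probability 1/2.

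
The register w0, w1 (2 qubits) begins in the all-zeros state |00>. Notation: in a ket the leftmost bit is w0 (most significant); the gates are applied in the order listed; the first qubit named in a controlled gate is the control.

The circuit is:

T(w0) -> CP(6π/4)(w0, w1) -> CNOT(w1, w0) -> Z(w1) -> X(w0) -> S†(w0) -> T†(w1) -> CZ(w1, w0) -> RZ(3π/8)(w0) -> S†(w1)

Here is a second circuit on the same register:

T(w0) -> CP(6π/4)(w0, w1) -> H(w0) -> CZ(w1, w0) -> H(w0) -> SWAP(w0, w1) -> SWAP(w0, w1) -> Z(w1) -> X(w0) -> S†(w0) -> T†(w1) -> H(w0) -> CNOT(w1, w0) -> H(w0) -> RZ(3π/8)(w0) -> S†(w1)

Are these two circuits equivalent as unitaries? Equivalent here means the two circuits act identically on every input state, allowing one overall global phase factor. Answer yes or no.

Yes, they are equivalent — the unitaries differ by at most a global phase.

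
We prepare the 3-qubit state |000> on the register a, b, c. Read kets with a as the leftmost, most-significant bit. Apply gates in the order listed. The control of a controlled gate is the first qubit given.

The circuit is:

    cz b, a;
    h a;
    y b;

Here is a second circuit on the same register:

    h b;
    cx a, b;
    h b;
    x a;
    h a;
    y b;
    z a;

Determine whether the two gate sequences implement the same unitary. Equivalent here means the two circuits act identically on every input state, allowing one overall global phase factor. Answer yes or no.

Yes: on every input state the two circuits agree up to one overall phase factor.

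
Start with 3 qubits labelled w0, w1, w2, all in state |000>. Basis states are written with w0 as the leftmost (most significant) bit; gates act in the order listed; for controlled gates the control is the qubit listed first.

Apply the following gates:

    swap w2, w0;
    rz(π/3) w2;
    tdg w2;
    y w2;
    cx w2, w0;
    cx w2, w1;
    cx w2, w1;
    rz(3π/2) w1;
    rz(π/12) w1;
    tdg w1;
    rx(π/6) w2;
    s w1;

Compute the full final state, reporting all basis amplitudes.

The resulting statevector has amplitude (-sqrt(6) + sqrt(2))*exp(I*pi/24)/4 on |100>, (-sqrt(6) - sqrt(2))*exp(13*I*pi/24)/4 on |101>, and 0 on every other basis state.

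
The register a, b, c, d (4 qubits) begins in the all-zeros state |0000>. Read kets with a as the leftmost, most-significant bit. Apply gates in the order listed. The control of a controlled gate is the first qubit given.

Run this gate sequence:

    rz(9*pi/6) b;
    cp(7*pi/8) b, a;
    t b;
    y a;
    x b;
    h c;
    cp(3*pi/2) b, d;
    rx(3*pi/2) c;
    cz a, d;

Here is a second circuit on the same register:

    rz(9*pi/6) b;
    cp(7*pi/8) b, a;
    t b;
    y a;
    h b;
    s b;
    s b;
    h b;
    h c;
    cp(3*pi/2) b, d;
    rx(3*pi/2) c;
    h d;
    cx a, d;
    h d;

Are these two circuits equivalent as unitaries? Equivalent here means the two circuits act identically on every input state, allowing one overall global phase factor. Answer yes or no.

Yes: on every input state the two circuits agree up to one overall phase factor.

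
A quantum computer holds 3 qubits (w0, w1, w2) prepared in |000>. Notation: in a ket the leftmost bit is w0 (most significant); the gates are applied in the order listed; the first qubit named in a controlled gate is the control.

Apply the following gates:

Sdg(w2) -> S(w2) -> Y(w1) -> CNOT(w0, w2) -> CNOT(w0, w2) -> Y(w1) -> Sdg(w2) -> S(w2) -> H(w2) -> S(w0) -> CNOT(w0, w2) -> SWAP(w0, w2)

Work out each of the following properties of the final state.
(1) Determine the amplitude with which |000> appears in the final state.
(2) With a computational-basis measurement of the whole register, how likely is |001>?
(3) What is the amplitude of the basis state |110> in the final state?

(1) |000> carries amplitude sqrt(2)/2 in the final state. Key observation: gates 1-8 undo each other exactly, leaving only the rest of the circuit to track.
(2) Outcome |001> occurs with probability 0.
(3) The final state's coefficient on |110> equals 0.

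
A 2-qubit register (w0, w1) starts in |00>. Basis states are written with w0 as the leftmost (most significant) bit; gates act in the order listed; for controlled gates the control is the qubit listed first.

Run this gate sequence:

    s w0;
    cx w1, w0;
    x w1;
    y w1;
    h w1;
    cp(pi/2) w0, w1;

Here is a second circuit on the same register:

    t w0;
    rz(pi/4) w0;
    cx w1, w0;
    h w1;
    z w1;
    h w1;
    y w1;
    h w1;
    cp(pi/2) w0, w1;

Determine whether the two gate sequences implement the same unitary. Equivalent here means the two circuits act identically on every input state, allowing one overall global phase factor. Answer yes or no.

Yes: on every input state the two circuits agree up to one overall phase factor.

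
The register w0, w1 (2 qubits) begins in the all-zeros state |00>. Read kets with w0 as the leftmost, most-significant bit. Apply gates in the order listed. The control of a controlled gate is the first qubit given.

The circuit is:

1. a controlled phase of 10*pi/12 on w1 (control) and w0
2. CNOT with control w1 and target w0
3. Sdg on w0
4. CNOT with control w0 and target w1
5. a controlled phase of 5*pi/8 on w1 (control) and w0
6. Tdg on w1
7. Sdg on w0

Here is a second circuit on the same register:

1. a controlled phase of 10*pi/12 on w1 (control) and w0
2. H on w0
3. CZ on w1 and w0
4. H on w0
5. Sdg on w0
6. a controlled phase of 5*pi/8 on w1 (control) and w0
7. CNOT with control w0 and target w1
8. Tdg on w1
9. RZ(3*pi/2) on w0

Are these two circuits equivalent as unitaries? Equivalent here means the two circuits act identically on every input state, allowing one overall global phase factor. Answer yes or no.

No: there is an input state on which the two circuits produce genuinely different outputs (not merely differing by a phase).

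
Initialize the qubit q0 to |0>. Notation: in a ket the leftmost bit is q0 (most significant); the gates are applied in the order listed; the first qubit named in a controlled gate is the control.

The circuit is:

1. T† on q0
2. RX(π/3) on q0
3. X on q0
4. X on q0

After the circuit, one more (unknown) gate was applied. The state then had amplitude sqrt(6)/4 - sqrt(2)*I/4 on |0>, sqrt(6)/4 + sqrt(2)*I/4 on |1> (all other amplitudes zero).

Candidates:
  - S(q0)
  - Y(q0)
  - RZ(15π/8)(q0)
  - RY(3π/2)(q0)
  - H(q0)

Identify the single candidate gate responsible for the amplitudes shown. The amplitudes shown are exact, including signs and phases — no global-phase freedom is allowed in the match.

The applied gate was H(q0). Key observation: the block from step 3 through step 4 cancels to the identity and can be dropped.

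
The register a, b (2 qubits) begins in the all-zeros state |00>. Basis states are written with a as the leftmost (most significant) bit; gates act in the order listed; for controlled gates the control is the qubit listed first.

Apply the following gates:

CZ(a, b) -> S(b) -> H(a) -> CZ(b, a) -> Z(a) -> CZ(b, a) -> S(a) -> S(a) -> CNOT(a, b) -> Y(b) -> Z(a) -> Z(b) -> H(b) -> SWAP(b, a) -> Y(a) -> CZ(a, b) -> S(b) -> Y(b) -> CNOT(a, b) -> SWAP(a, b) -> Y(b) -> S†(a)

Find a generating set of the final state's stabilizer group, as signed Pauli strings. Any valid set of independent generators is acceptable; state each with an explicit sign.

One valid set of independent stabilizer generators is -XZ, +ZY (any independent generating set of the same group is equally correct).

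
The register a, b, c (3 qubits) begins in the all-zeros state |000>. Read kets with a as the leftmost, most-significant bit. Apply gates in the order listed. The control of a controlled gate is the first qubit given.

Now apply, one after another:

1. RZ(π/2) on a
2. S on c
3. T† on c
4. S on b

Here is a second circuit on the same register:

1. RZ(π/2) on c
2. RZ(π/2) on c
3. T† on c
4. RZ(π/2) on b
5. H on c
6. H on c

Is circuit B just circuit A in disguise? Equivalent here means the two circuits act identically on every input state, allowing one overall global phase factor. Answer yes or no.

No: there is an input state on which the two circuits produce genuinely different outputs (not merely differing by a phase).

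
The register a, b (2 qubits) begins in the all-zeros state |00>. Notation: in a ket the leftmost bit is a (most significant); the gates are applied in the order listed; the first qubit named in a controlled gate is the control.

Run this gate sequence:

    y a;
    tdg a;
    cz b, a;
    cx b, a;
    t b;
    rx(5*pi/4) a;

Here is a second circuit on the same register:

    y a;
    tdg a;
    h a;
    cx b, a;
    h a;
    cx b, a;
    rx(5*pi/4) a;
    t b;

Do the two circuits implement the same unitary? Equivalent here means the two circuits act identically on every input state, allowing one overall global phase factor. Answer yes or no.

Yes: on every input state the two circuits agree up to one overall phase factor.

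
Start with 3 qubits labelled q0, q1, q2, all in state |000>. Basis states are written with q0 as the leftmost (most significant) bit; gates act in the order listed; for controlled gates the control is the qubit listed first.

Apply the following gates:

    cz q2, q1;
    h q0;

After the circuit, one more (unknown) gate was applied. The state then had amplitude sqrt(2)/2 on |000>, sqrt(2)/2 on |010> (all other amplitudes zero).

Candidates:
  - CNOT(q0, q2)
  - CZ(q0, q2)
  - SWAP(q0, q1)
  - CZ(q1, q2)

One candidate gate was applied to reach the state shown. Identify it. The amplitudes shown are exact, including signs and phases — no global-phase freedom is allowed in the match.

The applied gate was SWAP(q0, q1).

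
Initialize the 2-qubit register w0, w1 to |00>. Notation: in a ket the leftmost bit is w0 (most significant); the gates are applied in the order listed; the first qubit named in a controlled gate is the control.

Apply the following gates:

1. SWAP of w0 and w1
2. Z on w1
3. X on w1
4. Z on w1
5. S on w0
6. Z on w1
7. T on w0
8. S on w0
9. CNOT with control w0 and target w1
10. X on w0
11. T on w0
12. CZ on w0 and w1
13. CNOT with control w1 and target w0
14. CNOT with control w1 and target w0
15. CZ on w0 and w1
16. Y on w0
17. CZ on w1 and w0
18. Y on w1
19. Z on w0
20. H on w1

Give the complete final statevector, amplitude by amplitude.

After the circuit, the state carries amplitude -sqrt(2)*exp(I*pi/4)/2 on |00>, -sqrt(2)*exp(I*pi/4)/2 on |01>, 0 on |10>, 0 on |11>. Key observation: steps 12-15 multiply out to the identity, so the circuit reduces to the remaining gates.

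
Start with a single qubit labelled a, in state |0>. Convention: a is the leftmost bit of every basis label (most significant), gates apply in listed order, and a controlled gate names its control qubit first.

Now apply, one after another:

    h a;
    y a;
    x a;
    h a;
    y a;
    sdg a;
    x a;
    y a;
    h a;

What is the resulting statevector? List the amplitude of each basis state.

After the circuit, the state carries amplitude -sqrt(2)*I/2 on |0>, -sqrt(2)*I/2 on |1>.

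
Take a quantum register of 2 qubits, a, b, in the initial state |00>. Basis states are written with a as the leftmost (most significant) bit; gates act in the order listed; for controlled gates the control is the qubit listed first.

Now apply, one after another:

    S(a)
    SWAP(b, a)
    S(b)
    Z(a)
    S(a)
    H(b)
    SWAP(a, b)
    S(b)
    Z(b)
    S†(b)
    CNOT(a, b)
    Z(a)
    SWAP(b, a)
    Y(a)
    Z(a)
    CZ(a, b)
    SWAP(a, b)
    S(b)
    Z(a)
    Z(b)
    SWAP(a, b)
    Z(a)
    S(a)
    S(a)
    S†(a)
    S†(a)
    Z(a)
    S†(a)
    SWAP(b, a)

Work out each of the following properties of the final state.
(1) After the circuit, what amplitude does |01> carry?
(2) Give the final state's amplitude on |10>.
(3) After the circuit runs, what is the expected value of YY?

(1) The amplitude on |01> is sqrt(2)*I/2. Key observation: steps 22-27 multiply out to the identity, so the circuit reduces to the remaining gates.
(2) The final state's coefficient on |10> equals -sqrt(2)*I/2.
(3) The observable YY averages to -1.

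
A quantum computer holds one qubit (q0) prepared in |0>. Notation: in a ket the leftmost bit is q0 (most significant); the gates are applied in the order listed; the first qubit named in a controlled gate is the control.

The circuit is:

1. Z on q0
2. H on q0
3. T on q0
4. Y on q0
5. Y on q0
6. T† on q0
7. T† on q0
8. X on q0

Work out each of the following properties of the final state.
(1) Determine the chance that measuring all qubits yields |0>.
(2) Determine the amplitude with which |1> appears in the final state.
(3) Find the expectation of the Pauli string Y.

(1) The probability of measuring |0> is 1/2. Key observation: the block from step 3 through step 6 cancels to the identity and can be dropped.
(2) The amplitude on |1> is sqrt(2)/2.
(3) In the final state, Y has expectation sqrt(2)/2.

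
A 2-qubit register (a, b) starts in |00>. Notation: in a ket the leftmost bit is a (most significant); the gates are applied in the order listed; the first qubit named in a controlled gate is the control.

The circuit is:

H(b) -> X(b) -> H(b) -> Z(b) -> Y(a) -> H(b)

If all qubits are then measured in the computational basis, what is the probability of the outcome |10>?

Outcome |10> occurs with probability 1/2. Key observation: steps 1-4 multiply out to the identity, so the circuit reduces to the remaining gates.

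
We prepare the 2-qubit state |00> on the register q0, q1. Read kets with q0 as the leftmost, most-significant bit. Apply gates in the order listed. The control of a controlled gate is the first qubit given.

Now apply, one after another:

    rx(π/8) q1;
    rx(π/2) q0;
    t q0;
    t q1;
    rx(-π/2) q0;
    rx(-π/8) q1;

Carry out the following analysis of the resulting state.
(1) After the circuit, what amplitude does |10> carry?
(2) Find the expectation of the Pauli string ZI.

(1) |10> carries amplitude -(1 - I)*((1 + I)*sqrt(sqrt(2) + 2)*exp(3*I*pi/4) + sqrt(sqrt(2) + 2) - 2*I)/8 in the final state.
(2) In the final state, ZI has expectation sqrt(2)/2.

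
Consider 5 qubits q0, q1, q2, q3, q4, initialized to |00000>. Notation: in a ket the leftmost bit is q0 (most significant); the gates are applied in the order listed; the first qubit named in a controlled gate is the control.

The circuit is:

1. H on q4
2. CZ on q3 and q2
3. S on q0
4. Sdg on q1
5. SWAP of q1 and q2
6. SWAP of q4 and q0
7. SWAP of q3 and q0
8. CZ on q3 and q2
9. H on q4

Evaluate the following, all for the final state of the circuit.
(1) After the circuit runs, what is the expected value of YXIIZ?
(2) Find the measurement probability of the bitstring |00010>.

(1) In the final state, YXIIZ has expectation 0.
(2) The probability of measuring |00010> is 1/4.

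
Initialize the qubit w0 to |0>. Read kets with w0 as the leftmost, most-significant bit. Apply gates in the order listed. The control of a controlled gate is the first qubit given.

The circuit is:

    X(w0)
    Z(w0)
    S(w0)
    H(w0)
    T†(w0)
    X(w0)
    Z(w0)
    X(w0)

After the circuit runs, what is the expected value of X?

The expectation value of X is sqrt(2)/2.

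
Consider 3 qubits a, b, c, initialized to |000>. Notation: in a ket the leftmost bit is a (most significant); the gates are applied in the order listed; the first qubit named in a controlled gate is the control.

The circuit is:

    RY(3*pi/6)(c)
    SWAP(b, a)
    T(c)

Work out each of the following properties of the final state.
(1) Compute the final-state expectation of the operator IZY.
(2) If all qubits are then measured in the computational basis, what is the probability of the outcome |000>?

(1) In the final state, IZY has expectation sqrt(2)/2.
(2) Outcome |000> occurs with probability 1/2.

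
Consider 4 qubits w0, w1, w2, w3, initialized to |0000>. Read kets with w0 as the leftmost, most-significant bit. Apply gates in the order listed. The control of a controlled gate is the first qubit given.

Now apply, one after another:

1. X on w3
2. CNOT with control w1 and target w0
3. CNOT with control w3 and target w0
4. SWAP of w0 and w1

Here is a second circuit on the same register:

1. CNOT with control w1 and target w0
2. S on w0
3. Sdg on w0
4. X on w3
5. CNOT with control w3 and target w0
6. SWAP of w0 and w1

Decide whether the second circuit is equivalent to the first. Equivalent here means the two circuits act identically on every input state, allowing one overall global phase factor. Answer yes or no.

Yes — the two circuits implement the same unitary up to a global phase.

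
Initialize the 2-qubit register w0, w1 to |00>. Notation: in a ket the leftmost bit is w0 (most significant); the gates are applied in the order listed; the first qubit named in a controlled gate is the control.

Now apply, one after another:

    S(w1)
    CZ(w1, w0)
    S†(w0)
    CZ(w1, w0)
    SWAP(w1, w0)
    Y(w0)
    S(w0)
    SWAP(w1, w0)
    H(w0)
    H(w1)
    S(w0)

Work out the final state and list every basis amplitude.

The resulting statevector has amplitude -1/2 on |00>, 1/2 on |01>, -I/2 on |10>, I/2 on |11>.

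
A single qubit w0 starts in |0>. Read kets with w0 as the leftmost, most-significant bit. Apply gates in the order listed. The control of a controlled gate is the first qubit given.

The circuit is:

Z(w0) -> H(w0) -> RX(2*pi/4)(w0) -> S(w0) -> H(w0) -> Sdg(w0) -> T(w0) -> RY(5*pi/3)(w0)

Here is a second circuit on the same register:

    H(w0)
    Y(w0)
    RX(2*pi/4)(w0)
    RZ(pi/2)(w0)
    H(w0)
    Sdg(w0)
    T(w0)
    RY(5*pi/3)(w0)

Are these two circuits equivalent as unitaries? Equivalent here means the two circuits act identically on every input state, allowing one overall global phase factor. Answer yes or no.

No, they are not equivalent — no single phase factor reconciles the two unitaries.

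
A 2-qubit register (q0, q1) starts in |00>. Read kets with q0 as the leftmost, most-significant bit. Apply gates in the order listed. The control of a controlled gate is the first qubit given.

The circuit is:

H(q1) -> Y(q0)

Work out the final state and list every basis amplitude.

The final amplitudes are 0 on |00>, 0 on |01>, sqrt(2)*I/2 on |10>, sqrt(2)*I/2 on |11>.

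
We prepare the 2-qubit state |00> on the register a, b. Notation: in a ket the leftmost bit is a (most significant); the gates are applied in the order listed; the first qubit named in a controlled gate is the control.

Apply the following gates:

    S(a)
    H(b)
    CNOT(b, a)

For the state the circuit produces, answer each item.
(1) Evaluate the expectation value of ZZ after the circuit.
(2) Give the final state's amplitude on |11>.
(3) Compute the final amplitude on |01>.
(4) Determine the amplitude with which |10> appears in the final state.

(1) In the final state, ZZ has expectation 1.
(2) The final state's coefficient on |11> equals sqrt(2)/2.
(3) |01> carries amplitude 0 in the final state.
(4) The amplitude on |10> is 0.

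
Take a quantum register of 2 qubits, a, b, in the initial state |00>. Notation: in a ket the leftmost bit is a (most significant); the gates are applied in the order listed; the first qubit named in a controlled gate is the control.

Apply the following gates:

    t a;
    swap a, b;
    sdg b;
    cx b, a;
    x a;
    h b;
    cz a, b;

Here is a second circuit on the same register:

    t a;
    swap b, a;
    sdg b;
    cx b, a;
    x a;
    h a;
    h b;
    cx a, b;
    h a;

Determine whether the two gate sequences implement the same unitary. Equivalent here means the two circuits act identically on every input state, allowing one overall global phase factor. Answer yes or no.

No, they are not equivalent — no single phase factor reconciles the two unitaries.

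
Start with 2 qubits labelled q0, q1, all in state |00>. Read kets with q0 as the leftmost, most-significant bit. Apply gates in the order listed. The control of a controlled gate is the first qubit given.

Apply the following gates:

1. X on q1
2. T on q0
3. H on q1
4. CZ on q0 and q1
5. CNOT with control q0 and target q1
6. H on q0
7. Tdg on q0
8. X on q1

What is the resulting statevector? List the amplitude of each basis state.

The final amplitudes are -1/2 on |00>, 1/2 on |01>, exp(3*I*pi/4)/2 on |10>, -exp(3*I*pi/4)/2 on |11>.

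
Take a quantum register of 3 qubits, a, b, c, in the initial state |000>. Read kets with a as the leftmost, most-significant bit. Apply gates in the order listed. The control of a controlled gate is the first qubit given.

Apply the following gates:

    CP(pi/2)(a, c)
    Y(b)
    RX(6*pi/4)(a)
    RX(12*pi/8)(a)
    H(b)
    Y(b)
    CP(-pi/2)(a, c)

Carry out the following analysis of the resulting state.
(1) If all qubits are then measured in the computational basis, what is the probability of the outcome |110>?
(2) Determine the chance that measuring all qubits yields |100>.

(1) A full measurement returns |110> with probability 1/2.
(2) The probability of measuring |100> is 1/2.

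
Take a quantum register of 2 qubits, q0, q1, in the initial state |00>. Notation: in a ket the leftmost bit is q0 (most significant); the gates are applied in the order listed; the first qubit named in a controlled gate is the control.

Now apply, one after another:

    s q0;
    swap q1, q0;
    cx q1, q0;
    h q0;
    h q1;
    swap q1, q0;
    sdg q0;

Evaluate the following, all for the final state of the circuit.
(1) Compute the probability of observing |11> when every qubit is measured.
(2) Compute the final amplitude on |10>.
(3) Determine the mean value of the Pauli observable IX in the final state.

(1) A full measurement returns |11> with probability 1/4.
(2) |10> carries amplitude -I/2 in the final state.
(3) In the final state, IX has expectation 1.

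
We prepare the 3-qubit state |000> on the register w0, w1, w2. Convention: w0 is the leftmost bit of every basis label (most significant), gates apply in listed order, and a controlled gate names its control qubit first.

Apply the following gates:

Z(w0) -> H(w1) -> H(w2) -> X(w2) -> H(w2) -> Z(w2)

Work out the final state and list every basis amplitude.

The final amplitudes are sqrt(2)/2 on |000>, sqrt(2)/2 on |010>, and 0 on every other basis state. Key observation: gates 3-6 undo each other exactly, leaving only the rest of the circuit to track.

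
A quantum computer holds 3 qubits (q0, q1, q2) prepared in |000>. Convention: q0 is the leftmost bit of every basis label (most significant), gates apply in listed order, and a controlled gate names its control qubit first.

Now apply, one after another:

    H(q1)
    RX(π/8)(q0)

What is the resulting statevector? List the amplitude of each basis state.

The final amplitudes are sqrt(2)*cos(pi/16)/2 on |000>, 0 on |001>, sqrt(2)*cos(pi/16)/2 on |010>, 0 on |011>, -sqrt(2)*I*sin(pi/16)/2 on |100>, 0 on |101>, -sqrt(2)*I*sin(pi/16)/2 on |110>, 0 on |111>.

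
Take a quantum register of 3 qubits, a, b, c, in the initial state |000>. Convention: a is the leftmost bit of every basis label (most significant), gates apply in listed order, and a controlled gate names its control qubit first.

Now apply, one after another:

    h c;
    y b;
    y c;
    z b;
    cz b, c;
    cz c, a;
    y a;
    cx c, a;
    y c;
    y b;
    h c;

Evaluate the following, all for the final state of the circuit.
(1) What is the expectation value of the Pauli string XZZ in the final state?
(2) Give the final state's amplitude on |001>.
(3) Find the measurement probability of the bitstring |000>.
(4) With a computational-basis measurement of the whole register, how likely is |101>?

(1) The expectation value of XZZ is -1.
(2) |001> carries amplitude I/2 in the final state.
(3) Outcome |000> occurs with probability 1/4.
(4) A full measurement returns |101> with probability 1/4.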